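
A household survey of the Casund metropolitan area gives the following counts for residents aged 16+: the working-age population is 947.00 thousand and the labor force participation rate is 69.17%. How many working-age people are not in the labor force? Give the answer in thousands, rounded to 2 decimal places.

Share not in the labor force = 1 − 0.6917 = 0.3083.
Not in labor force = 0.3083 × 947.00 ≈ 291.96 thousand.

About 291.96 thousand are not in the labor force.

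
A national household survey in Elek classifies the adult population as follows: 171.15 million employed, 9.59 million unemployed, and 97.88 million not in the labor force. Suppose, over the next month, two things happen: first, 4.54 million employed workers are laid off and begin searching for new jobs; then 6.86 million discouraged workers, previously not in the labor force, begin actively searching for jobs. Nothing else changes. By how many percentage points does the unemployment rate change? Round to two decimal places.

Initially, labor force = 171.15 + 9.59 = 180.74 million, so u = 9.59/180.74 = 5.31%.
After the first change, employed falls and unemployed rises by 4.54; labor force unchanged → E = 166.61, U = 14.13, labor force = 180.74 million.
After the second change, unemployed and labor force both rise by 6.86 → E = 166.61, U = 20.99, labor force = 187.60 million.
New unemployment rate = 20.99 / 187.60 = 11.19%.
Change = 11.19% − 5.31% = +5.88 percentage points.

The unemployment rate changes by +5.88 percentage points.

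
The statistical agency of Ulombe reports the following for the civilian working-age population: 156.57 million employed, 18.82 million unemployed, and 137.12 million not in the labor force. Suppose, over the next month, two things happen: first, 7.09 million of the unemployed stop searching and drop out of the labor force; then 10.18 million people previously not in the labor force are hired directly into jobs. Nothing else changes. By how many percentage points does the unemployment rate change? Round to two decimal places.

The unemployment rate changes by −4.16 percentage points.

Initially, labor force = 156.57 + 18.82 = 175.39 million, so u = 18.82/175.39 = 10.73%.
After the first change, unemployed and labor force both fall by 7.09 → E = 156.57, U = 11.73, labor force = 168.30 million.
After the second change, employed and labor force both rise by 10.18; unemployed unchanged → E = 166.75, U = 11.73, labor force = 178.48 million.
New unemployment rate = 11.73 / 178.48 = 6.57%.
Change = 6.57% − 10.73% = −4.16 percentage points.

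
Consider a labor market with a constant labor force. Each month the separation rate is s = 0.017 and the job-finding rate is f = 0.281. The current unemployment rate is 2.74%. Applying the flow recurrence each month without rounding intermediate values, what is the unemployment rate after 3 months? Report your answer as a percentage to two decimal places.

With a fixed labor force, u_{t+1} = u_t + s·(1−u_t) − f·u_t = u_t·(1−s−f) + s.
Here 1−s−f = 0.702 and s = 0.017.
u_1 = 0.027400 × 0.702 + 0.017 = 0.036235.
u_2 = 0.036235 × 0.702 + 0.017 = 0.042437.
u_3 = 0.042437 × 0.702 + 0.017 = 0.046791.

Unemployment rate after three months ≈ 4.68%.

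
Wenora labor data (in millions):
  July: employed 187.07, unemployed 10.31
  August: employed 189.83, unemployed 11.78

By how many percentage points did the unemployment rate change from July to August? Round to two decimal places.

July: labor force = 187.07 + 10.31 = 197.38; u = 10.31/197.38 = 5.22%.
August: labor force = 189.83 + 11.78 = 201.61; u = 11.78/201.61 = 5.84%.
Change = 5.84% − 5.22% = +0.62 pp.

The unemployment rate changed by +0.62 percentage points.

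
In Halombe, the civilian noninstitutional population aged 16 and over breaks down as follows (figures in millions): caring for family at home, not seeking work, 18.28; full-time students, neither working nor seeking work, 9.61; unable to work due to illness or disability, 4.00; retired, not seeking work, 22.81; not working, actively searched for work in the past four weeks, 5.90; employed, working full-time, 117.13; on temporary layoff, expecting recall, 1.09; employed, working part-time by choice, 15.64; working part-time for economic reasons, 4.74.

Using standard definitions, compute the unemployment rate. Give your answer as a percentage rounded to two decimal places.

Employed = 117.13 + 15.64 + 4.74 = 137.51 million (anyone who worked, including part-time for economic reasons, counts as employed).
Unemployed = 5.90 + 1.09 = 6.99 million (jobless and actively searching, or on temporary layoff).
Labor force = 137.51 + 6.99 = 144.50 million.
Unemployment rate = 6.99 / 144.50 = 4.84%.

Unemployment rate ≈ 4.84%.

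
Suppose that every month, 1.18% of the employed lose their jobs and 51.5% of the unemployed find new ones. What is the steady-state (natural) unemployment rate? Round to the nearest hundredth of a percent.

At steady state the flows balance: s·E = f·U, so U/(E+U) = s/(s+f).
u* = 1.18 / (1.18 + 51.5) = 1.18 / 52.68 = 2.24%.

Steady-state unemployment rate ≈ 2.24%.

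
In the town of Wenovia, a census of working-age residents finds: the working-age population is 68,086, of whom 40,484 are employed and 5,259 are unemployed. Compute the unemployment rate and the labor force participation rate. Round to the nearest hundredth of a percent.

Unemployment rate ≈ 11.50%; labor force participation rate ≈ 67.18%.

Labor force = employed + unemployed = 40,484 + 5,259 = 45,743.
Unemployment rate = 5,259 / 45,743 = 11.50%.
Labor force participation rate = 45,743 / 68,086 = 67.18%.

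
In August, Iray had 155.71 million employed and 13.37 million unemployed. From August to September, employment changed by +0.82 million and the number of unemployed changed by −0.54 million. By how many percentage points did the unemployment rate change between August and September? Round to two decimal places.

The unemployment rate changed by −0.33 percentage points.

August: labor force = 155.71 + 13.37 = 169.08; u = 13.37/169.08 = 7.91%.
September: labor force = 156.53 + 12.83 = 169.36; u = 12.83/169.36 = 7.58%.
Change = 7.58% − 7.91% = −0.33 pp.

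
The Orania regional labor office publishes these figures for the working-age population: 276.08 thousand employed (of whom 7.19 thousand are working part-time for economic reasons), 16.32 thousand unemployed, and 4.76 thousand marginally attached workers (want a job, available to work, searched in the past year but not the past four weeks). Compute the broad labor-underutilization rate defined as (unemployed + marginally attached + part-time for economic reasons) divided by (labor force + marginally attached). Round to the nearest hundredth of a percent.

Broad underutilization rate ≈ 9.51%.

Labor force = 276.08 + 16.32 = 292.40 thousand.
Numerator = 16.32 + 4.76 + 7.19 = 28.27 thousand.
Denominator = 292.40 + 4.76 = 297.16 thousand.
Broad rate = 28.27 / 297.16 = 9.51%.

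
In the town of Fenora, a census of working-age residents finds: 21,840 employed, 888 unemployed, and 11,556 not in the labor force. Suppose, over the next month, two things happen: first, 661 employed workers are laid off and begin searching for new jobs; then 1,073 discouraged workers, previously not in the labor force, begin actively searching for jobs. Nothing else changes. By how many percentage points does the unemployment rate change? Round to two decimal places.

The unemployment rate changes by +7.11 percentage points.

Initially, labor force = 21,840 + 888 = 22,728, so u = 888/22,728 = 3.91%.
After the first change, employed falls and unemployed rises by 661; labor force unchanged → E = 21,179, U = 1,549, labor force = 22,728.
After the second change, unemployed and labor force both rise by 1,073 → E = 21,179, U = 2,622, labor force = 23,801.
New unemployment rate = 2,622 / 23,801 = 11.02%.
Change = 11.02% − 3.91% = +7.11 percentage points.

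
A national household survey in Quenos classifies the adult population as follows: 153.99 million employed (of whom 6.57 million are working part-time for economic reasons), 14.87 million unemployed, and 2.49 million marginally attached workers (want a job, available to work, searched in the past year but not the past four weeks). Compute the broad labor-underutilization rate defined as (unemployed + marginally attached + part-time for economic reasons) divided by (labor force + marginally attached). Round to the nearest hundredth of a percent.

Broad underutilization rate ≈ 13.97%.

Labor force = 153.99 + 14.87 = 168.86 million.
Numerator = 14.87 + 2.49 + 6.57 = 23.93 million.
Denominator = 168.86 + 2.49 = 171.35 million.
Broad rate = 23.93 / 171.35 = 13.97%.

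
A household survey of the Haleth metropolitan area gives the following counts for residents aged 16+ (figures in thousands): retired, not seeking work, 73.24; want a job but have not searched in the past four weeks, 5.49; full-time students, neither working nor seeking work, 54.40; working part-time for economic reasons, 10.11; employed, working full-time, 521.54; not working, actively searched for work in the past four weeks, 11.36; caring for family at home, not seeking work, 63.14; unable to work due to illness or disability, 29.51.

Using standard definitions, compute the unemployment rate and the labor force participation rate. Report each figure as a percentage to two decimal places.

Unemployment rate ≈ 2.09%; labor force participation rate ≈ 70.63%.

Employed = 10.11 + 521.54 = 531.65 thousand (anyone who worked, including part-time for economic reasons, counts as employed).
Unemployed = 11.36 thousand.
Labor force = 531.65 + 11.36 = 543.01 thousand.
Not in labor force = 73.24 + 5.49 + 54.40 + 63.14 + 29.51 = 225.78 thousand (those not working and not actively searching are outside the labor force — including those who want a job but have given up searching).
Civilian working-age population = 543.01 + 225.78 = 768.79 thousand.
Unemployment rate = 11.36 / 543.01 = 2.09%.
Labor force participation rate = 543.01 / 768.79 = 70.63%.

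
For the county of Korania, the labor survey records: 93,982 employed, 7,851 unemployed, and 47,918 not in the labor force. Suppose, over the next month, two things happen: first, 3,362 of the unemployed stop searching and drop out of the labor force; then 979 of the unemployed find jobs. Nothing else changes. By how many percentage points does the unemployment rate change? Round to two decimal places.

The unemployment rate changes by −4.15 percentage points.

Initially, labor force = 93,982 + 7,851 = 101,833, so u = 7,851/101,833 = 7.71%.
After the first change, unemployed and labor force both fall by 3,362 → E = 93,982, U = 4,489, labor force = 98,471.
After the second change, unemployed falls and employed rises by 979; labor force unchanged → E = 94,961, U = 3,510, labor force = 98,471.
New unemployment rate = 3,510 / 98,471 = 3.56%.
Change = 3.56% − 7.71% = −4.15 percentage points.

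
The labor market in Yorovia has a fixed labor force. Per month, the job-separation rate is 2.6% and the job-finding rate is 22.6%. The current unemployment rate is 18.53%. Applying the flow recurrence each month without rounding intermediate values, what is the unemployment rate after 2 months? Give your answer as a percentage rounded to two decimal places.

With a fixed labor force, u_{t+1} = u_t + s·(1−u_t) − f·u_t = u_t·(1−s−f) + s.
Here 1−s−f = 0.748 and s = 0.026.
u_1 = 0.185300 × 0.748 + 0.026 = 0.164604.
u_2 = 0.164604 × 0.748 + 0.026 = 0.149124.

Unemployment rate after two months ≈ 14.91%.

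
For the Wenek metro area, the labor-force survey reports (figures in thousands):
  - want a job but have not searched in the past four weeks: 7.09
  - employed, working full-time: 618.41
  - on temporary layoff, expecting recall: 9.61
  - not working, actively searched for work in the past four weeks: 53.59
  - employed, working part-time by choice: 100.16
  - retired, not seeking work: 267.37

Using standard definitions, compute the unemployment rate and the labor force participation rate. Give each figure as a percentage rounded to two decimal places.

Employed = 618.41 + 100.16 = 718.57 thousand.
Unemployed = 9.61 + 53.59 = 63.20 thousand (jobless and actively searching, or on temporary layoff).
Labor force = 718.57 + 63.20 = 781.77 thousand.
Not in labor force = 7.09 + 267.37 = 274.46 thousand (those not working and not actively searching are outside the labor force — including those who want a job but have given up searching).
Civilian working-age population = 781.77 + 274.46 = 1,056.23 thousand.
Unemployment rate = 63.20 / 781.77 = 8.08%.
Labor force participation rate = 781.77 / 1,056.23 = 74.02%.

Unemployment rate ≈ 8.08%; labor force participation rate ≈ 74.02%.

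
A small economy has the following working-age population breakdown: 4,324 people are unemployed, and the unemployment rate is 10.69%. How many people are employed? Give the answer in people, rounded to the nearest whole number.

Labor force = U / u = 4,324 / 0.1069 ≈ 40,449.
Employed = labor force − unemployed = 40,449 − 4,324 = 36,125.

About 36,125 are employed.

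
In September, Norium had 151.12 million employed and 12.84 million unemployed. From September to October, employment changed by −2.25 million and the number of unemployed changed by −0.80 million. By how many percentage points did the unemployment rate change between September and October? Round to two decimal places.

September: labor force = 151.12 + 12.84 = 163.96; u = 12.84/163.96 = 7.83%.
October: labor force = 148.87 + 12.04 = 160.91; u = 12.04/160.91 = 7.48%.
Change = 7.48% − 7.83% = −0.35 pp.

The unemployment rate changed by −0.35 percentage points.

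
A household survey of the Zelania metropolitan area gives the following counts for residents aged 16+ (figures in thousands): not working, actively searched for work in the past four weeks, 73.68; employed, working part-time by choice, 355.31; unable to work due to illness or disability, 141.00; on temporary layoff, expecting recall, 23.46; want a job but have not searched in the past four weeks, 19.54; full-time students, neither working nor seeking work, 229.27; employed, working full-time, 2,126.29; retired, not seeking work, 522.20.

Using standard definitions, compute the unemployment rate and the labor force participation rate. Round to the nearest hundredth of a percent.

Employed = 355.31 + 2,126.29 = 2,481.60 thousand.
Unemployed = 73.68 + 23.46 = 97.14 thousand (jobless and actively searching, or on temporary layoff).
Labor force = 2,481.60 + 97.14 = 2,578.74 thousand.
Not in labor force = 141.00 + 19.54 + 229.27 + 522.20 = 912.01 thousand (those not working and not actively searching are outside the labor force — including those who want a job but have given up searching).
Civilian working-age population = 2,578.74 + 912.01 = 3,490.75 thousand.
Unemployment rate = 97.14 / 2,578.74 = 3.77%.
Labor force participation rate = 2,578.74 / 3,490.75 = 73.87%.

Unemployment rate ≈ 3.77%; labor force participation rate ≈ 73.87%.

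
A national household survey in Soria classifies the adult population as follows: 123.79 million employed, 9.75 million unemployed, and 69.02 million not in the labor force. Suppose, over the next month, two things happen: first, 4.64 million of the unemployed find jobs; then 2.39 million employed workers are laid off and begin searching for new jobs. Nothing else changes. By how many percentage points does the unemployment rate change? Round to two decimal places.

Initially, labor force = 123.79 + 9.75 = 133.54 million, so u = 9.75/133.54 = 7.30%.
After the first change, unemployed falls and employed rises by 4.64; labor force unchanged → E = 128.43, U = 5.11, labor force = 133.54 million.
After the second change, employed falls and unemployed rises by 2.39; labor force unchanged → E = 126.04, U = 7.50, labor force = 133.54 million.
New unemployment rate = 7.50 / 133.54 = 5.62%.
Change = 5.62% − 7.30% = −1.68 percentage points.

The unemployment rate changes by −1.68 percentage points.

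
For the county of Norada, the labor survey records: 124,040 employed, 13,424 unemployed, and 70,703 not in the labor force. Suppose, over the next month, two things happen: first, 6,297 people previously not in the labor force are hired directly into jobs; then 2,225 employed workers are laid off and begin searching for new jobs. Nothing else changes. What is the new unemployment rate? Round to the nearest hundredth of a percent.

New unemployment rate ≈ 10.89%.

Initially, labor force = 124,040 + 13,424 = 137,464, so u = 13,424/137,464 = 9.77%.
After the first change, employed and labor force both rise by 6,297; unemployed unchanged → E = 130,337, U = 13,424, labor force = 143,761.
After the second change, employed falls and unemployed rises by 2,225; labor force unchanged → E = 128,112, U = 15,649, labor force = 143,761.
New unemployment rate = 15,649 / 143,761 = 10.89%.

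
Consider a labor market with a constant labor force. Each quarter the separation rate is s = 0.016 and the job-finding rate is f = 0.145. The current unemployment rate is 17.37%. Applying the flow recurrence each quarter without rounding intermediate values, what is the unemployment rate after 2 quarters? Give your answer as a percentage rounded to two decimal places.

Unemployment rate after two quarters ≈ 15.17%.

With a fixed labor force, u_{t+1} = u_t + s·(1−u_t) − f·u_t = u_t·(1−s−f) + s.
Here 1−s−f = 0.839 and s = 0.016.
u_1 = 0.173700 × 0.839 + 0.016 = 0.161734.
u_2 = 0.161734 × 0.839 + 0.016 = 0.151695.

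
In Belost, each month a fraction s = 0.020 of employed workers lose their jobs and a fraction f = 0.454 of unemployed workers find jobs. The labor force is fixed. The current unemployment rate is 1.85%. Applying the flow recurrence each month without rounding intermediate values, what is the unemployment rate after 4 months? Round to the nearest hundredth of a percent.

Unemployment rate after four months ≈ 4.04%.

With a fixed labor force, u_{t+1} = u_t + s·(1−u_t) − f·u_t = u_t·(1−s−f) + s.
Here 1−s−f = 0.526 and s = 0.020.
u_1 = 0.018500 × 0.526 + 0.020 = 0.029731.
u_2 = 0.029731 × 0.526 + 0.020 = 0.035639.
u_3 = 0.035639 × 0.526 + 0.020 = 0.038746.
u_4 = 0.038746 × 0.526 + 0.020 = 0.040380.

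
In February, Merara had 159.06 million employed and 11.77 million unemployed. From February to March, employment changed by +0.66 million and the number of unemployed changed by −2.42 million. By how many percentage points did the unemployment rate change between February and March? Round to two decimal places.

The unemployment rate changed by −1.36 percentage points.

February: labor force = 159.06 + 11.77 = 170.83; u = 11.77/170.83 = 6.89%.
March: labor force = 159.72 + 9.35 = 169.07; u = 9.35/169.07 = 5.53%.
Change = 5.53% − 6.89% = −1.36 pp.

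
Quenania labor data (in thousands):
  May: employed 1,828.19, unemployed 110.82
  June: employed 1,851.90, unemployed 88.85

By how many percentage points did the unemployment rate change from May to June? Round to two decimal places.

The unemployment rate changed by −1.14 percentage points.

May: labor force = 1,828.19 + 110.82 = 1,939.01; u = 110.82/1,939.01 = 5.72%.
June: labor force = 1,851.90 + 88.85 = 1,940.75; u = 88.85/1,940.75 = 4.58%.
Change = 4.58% − 5.72% = −1.14 pp.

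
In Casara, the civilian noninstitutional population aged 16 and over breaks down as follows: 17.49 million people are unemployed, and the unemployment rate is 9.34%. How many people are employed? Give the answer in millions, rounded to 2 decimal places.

About 169.77 million are employed.

Labor force = U / u = 17.49 / 0.0934 ≈ 187.26 million.
Employed = labor force − unemployed = 187.26 − 17.49 = 169.77 million.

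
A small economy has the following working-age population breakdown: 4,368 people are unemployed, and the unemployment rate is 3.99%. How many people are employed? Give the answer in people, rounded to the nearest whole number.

About 105,106 are employed.

Labor force = U / u = 4,368 / 0.0399 ≈ 109,474.
Employed = labor force − unemployed = 109,474 − 4,368 = 105,106.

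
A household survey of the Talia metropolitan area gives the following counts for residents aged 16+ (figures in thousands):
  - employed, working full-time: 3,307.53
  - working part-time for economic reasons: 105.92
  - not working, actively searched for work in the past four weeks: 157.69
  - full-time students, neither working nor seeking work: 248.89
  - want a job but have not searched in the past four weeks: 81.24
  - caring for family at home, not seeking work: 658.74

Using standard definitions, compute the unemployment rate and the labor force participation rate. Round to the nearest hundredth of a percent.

Employed = 3,307.53 + 105.92 = 3,413.45 thousand (anyone who worked, including part-time for economic reasons, counts as employed).
Unemployed = 157.69 thousand.
Labor force = 3,413.45 + 157.69 = 3,571.14 thousand.
Not in labor force = 248.89 + 81.24 + 658.74 = 988.87 thousand (those not working and not actively searching are outside the labor force — including those who want a job but have given up searching).
Civilian working-age population = 3,571.14 + 988.87 = 4,560.01 thousand.
Unemployment rate = 157.69 / 3,571.14 = 4.42%.
Labor force participation rate = 3,571.14 / 4,560.01 = 78.31%.

Unemployment rate ≈ 4.42%; labor force participation rate ≈ 78.31%.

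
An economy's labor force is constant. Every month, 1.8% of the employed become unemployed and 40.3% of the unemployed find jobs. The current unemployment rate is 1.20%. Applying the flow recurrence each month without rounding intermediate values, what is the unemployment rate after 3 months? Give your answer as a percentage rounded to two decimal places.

With a fixed labor force, u_{t+1} = u_t + s·(1−u_t) − f·u_t = u_t·(1−s−f) + s.
Here 1−s−f = 0.579 and s = 0.018.
u_1 = 0.012000 × 0.579 + 0.018 = 0.024948.
u_2 = 0.024948 × 0.579 + 0.018 = 0.032445.
u_3 = 0.032445 × 0.579 + 0.018 = 0.036786.

Unemployment rate after three months ≈ 3.68%.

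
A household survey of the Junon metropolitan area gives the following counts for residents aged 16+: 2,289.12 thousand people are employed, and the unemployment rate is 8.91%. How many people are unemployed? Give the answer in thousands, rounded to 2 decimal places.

About 223.91 thousand are unemployed.

Let U be the number unemployed. The labor force is E + U, and U/(E+U) = 0.0891.
So U = 0.0891 × 2,289.12 / (1 − 0.0891) = 203.9606 / 0.9109 ≈ 223.91 thousand.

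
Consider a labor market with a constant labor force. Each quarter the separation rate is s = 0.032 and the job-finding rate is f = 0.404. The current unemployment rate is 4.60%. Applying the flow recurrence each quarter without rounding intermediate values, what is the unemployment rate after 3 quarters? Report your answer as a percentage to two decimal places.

Unemployment rate after three quarters ≈ 6.85%.

With a fixed labor force, u_{t+1} = u_t + s·(1−u_t) − f·u_t = u_t·(1−s−f) + s.
Here 1−s−f = 0.564 and s = 0.032.
u_1 = 0.046000 × 0.564 + 0.032 = 0.057944.
u_2 = 0.057944 × 0.564 + 0.032 = 0.064680.
u_3 = 0.064680 × 0.564 + 0.032 = 0.068480.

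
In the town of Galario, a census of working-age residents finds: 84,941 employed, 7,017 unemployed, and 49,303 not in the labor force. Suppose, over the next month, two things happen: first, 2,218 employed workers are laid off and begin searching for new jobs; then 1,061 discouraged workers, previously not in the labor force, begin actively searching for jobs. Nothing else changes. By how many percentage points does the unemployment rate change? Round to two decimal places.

Initially, labor force = 84,941 + 7,017 = 91,958, so u = 7,017/91,958 = 7.63%.
After the first change, employed falls and unemployed rises by 2,218; labor force unchanged → E = 82,723, U = 9,235, labor force = 91,958.
After the second change, unemployed and labor force both rise by 1,061 → E = 82,723, U = 10,296, labor force = 93,019.
New unemployment rate = 10,296 / 93,019 = 11.07%.
Change = 11.07% − 7.63% = +3.44 percentage points.

The unemployment rate changes by +3.44 percentage points.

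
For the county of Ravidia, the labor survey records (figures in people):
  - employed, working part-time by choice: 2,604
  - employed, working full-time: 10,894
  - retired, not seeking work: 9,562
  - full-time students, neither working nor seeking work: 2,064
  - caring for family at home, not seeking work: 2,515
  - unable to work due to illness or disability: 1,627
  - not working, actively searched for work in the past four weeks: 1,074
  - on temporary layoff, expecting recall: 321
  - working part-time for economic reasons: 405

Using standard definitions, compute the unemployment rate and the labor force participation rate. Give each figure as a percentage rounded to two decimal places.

Employed = 2,604 + 10,894 + 405 = 13,903 (anyone who worked, including part-time for economic reasons, counts as employed).
Unemployed = 1,074 + 321 = 1,395 (jobless and actively searching, or on temporary layoff).
Labor force = 13,903 + 1,395 = 15,298.
Not in labor force = 9,562 + 2,064 + 2,515 + 1,627 = 15,768 (those not working and not actively searching are outside the labor force).
Civilian working-age population = 15,298 + 15,768 = 31,066.
Unemployment rate = 1,395 / 15,298 = 9.12%.
Labor force participation rate = 15,298 / 31,066 = 49.24%.

Unemployment rate ≈ 9.12%; labor force participation rate ≈ 49.24%.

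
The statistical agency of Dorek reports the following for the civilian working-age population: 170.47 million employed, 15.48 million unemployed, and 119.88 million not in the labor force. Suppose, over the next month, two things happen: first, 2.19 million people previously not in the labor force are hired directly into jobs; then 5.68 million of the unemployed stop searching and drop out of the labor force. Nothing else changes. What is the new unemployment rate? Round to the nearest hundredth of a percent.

New unemployment rate ≈ 5.37%.

Initially, labor force = 170.47 + 15.48 = 185.95 million, so u = 15.48/185.95 = 8.32%.
After the first change, employed and labor force both rise by 2.19; unemployed unchanged → E = 172.66, U = 15.48, labor force = 188.14 million.
After the second change, unemployed and labor force both fall by 5.68 → E = 172.66, U = 9.80, labor force = 182.46 million.
New unemployment rate = 9.80 / 182.46 = 5.37%.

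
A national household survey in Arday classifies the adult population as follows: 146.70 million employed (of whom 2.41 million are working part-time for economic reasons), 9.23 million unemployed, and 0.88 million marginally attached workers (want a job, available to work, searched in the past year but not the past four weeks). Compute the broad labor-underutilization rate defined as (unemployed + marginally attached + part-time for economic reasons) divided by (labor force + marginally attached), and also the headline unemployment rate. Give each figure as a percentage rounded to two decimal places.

Labor force = 146.70 + 9.23 = 155.93 million.
Numerator = 9.23 + 0.88 + 2.41 = 12.52 million.
Denominator = 155.93 + 0.88 = 156.81 million.
Broad rate = 12.52 / 156.81 = 7.98%.
Headline unemployment rate = 9.23 / 155.93 = 5.92%.

Broad underutilization rate ≈ 7.98%; headline unemployment rate ≈ 5.92%.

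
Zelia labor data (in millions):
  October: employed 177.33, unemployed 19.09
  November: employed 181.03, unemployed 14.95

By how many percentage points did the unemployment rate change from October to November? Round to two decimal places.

The unemployment rate changed by −2.09 percentage points.

October: labor force = 177.33 + 19.09 = 196.42; u = 19.09/196.42 = 9.72%.
November: labor force = 181.03 + 14.95 = 195.98; u = 14.95/195.98 = 7.63%.
Change = 7.63% − 9.72% = −2.09 pp.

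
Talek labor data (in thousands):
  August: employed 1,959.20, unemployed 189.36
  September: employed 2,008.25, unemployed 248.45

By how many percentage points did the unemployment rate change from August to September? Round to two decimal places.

The unemployment rate changed by +2.20 percentage points.

August: labor force = 1,959.20 + 189.36 = 2,148.56; u = 189.36/2,148.56 = 8.81%.
September: labor force = 2,008.25 + 248.45 = 2,256.70; u = 248.45/2,256.70 = 11.01%.
Change = 11.01% − 8.81% = +2.20 pp.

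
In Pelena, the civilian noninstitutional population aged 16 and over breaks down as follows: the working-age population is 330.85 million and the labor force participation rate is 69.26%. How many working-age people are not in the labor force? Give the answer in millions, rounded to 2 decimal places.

Share not in the labor force = 1 − 0.6926 = 0.3074.
Not in labor force = 0.3074 × 330.85 ≈ 101.70 million.

About 101.70 million are not in the labor force.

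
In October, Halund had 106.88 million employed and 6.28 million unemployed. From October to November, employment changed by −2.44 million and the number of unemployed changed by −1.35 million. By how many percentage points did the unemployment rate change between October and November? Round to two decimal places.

October: labor force = 106.88 + 6.28 = 113.16; u = 6.28/113.16 = 5.55%.
November: labor force = 104.44 + 4.93 = 109.37; u = 4.93/109.37 = 4.51%.
Change = 4.51% − 5.55% = −1.04 pp.

The unemployment rate changed by −1.04 percentage points.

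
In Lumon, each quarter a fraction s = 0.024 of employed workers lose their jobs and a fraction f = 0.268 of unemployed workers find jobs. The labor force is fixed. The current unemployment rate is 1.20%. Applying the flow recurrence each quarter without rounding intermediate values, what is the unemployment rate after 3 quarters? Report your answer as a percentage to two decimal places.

Unemployment rate after three quarters ≈ 5.73%.

With a fixed labor force, u_{t+1} = u_t + s·(1−u_t) − f·u_t = u_t·(1−s−f) + s.
Here 1−s−f = 0.708 and s = 0.024.
u_1 = 0.012000 × 0.708 + 0.024 = 0.032496.
u_2 = 0.032496 × 0.708 + 0.024 = 0.047007.
u_3 = 0.047007 × 0.708 + 0.024 = 0.057281.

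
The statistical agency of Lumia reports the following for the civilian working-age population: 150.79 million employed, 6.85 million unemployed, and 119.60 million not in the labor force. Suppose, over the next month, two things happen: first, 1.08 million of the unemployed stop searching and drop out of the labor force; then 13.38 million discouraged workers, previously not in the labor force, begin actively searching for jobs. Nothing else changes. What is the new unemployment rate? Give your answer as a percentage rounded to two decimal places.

New unemployment rate ≈ 11.27%.

Initially, labor force = 150.79 + 6.85 = 157.64 million, so u = 6.85/157.64 = 4.35%.
After the first change, unemployed and labor force both fall by 1.08 → E = 150.79, U = 5.77, labor force = 156.56 million.
After the second change, unemployed and labor force both rise by 13.38 → E = 150.79, U = 19.15, labor force = 169.94 million.
New unemployment rate = 19.15 / 169.94 = 11.27%.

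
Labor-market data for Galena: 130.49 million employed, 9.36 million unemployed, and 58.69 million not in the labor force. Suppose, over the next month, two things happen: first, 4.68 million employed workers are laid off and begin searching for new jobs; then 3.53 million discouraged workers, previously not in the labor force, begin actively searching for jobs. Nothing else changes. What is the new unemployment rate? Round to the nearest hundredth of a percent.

Initially, labor force = 130.49 + 9.36 = 139.85 million, so u = 9.36/139.85 = 6.69%.
After the first change, employed falls and unemployed rises by 4.68; labor force unchanged → E = 125.81, U = 14.04, labor force = 139.85 million.
After the second change, unemployed and labor force both rise by 3.53 → E = 125.81, U = 17.57, labor force = 143.38 million.
New unemployment rate = 17.57 / 143.38 = 12.25%.

New unemployment rate ≈ 12.25%.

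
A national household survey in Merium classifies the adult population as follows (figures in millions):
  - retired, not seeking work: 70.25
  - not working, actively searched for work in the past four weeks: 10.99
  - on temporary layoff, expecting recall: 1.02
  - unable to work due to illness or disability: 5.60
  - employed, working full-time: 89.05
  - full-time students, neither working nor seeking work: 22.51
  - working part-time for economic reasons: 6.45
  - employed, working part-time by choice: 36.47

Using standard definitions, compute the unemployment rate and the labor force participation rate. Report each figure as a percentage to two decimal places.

Unemployment rate ≈ 8.34%; labor force participation rate ≈ 59.41%.

Employed = 89.05 + 6.45 + 36.47 = 131.97 million (anyone who worked, including part-time for economic reasons, counts as employed).
Unemployed = 10.99 + 1.02 = 12.01 million (jobless and actively searching, or on temporary layoff).
Labor force = 131.97 + 12.01 = 143.98 million.
Not in labor force = 70.25 + 5.60 + 22.51 = 98.36 million (those not working and not actively searching are outside the labor force).
Civilian working-age population = 143.98 + 98.36 = 242.34 million.
Unemployment rate = 12.01 / 143.98 = 8.34%.
Labor force participation rate = 143.98 / 242.34 = 59.41%.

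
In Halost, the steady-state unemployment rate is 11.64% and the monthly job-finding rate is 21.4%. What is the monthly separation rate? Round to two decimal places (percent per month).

Separation rate ≈ 2.82% per month.

From u* = s/(s+f): s = u·f/(1−u).
s = 0.1164 × 21.4 / (1 − 0.1164) = 2.4910 / 0.8836 ≈ 2.82% per month.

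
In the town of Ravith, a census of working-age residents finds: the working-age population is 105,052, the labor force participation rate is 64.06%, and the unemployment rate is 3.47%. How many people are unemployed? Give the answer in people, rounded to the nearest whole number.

Labor force = 0.6406 × 105,052 = 67,296.
Unemployed = 0.0347 × 67,296 ≈ 2,335.

About 2,335 are unemployed.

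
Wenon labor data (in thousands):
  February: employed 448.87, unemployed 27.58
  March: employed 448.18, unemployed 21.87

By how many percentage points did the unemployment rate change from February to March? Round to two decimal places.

The unemployment rate changed by −1.14 percentage points.

February: labor force = 448.87 + 27.58 = 476.45; u = 27.58/476.45 = 5.79%.
March: labor force = 448.18 + 21.87 = 470.05; u = 21.87/470.05 = 4.65%.
Change = 4.65% − 5.79% = −1.14 pp.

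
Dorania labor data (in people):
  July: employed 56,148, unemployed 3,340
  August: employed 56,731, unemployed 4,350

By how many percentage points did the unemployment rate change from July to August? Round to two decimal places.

July: labor force = 56,148 + 3,340 = 59,488; u = 3,340/59,488 = 5.61%.
August: labor force = 56,731 + 4,350 = 61,081; u = 4,350/61,081 = 7.12%.
Change = 7.12% − 5.61% = +1.51 pp.

The unemployment rate changed by +1.51 percentage points.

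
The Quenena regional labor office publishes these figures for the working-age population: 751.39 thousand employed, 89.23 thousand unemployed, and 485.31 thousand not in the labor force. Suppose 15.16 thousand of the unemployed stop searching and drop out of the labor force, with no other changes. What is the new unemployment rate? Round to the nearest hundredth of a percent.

Initially, labor force = 751.39 + 89.23 = 840.62 thousand, so u = 89.23/840.62 = 10.61%.
After the change, unemployed and labor force both fall by 15.16 → E = 751.39, U = 74.07, labor force = 825.46 thousand.
New unemployment rate = 74.07 / 825.46 = 8.97%.

New unemployment rate ≈ 8.97%.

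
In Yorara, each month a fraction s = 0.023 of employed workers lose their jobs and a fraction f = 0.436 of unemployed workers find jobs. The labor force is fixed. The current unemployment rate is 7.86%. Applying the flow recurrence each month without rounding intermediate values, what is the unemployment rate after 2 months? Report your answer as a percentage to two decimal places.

With a fixed labor force, u_{t+1} = u_t + s·(1−u_t) − f·u_t = u_t·(1−s−f) + s.
Here 1−s−f = 0.541 and s = 0.023.
u_1 = 0.078600 × 0.541 + 0.023 = 0.065523.
u_2 = 0.065523 × 0.541 + 0.023 = 0.058448.

Unemployment rate after two months ≈ 5.84%.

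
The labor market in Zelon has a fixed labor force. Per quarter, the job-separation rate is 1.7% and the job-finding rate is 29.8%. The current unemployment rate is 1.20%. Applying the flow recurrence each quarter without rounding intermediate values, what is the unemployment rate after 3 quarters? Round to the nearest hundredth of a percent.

With a fixed labor force, u_{t+1} = u_t + s·(1−u_t) − f·u_t = u_t·(1−s−f) + s.
Here 1−s−f = 0.685 and s = 0.017.
u_1 = 0.012000 × 0.685 + 0.017 = 0.025220.
u_2 = 0.025220 × 0.685 + 0.017 = 0.034276.
u_3 = 0.034276 × 0.685 + 0.017 = 0.040479.

Unemployment rate after three quarters ≈ 4.05%.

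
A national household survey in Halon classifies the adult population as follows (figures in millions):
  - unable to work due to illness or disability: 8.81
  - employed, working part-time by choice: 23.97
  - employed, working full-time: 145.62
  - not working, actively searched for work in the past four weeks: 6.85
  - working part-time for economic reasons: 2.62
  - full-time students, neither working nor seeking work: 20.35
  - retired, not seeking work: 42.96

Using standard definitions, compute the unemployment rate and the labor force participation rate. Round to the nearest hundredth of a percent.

Employed = 23.97 + 145.62 + 2.62 = 172.21 million (anyone who worked, including part-time for economic reasons, counts as employed).
Unemployed = 6.85 million.
Labor force = 172.21 + 6.85 = 179.06 million.
Not in labor force = 8.81 + 20.35 + 42.96 = 72.12 million (those not working and not actively searching are outside the labor force).
Civilian working-age population = 179.06 + 72.12 = 251.18 million.
Unemployment rate = 6.85 / 179.06 = 3.83%.
Labor force participation rate = 179.06 / 251.18 = 71.29%.

Unemployment rate ≈ 3.83%; labor force participation rate ≈ 71.29%.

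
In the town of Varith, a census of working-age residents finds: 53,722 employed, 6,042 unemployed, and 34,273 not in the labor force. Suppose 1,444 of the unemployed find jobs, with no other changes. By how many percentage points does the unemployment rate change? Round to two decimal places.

The unemployment rate changes by −2.42 percentage points.

Initially, labor force = 53,722 + 6,042 = 59,764, so u = 6,042/59,764 = 10.11%.
After the change, unemployed falls and employed rises by 1,444; labor force unchanged → E = 55,166, U = 4,598, labor force = 59,764.
New unemployment rate = 4,598 / 59,764 = 7.69%.
Change = 7.69% − 10.11% = −2.42 percentage points.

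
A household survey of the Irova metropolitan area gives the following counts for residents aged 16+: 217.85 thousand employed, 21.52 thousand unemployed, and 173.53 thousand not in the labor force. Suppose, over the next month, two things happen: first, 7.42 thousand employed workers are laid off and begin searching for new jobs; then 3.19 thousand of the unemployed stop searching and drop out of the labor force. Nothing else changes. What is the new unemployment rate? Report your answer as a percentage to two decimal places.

Initially, labor force = 217.85 + 21.52 = 239.37 thousand, so u = 21.52/239.37 = 8.99%.
After the first change, employed falls and unemployed rises by 7.42; labor force unchanged → E = 210.43, U = 28.94, labor force = 239.37 thousand.
After the second change, unemployed and labor force both fall by 3.19 → E = 210.43, U = 25.75, labor force = 236.18 thousand.
New unemployment rate = 25.75 / 236.18 = 10.90%.

New unemployment rate ≈ 10.90%.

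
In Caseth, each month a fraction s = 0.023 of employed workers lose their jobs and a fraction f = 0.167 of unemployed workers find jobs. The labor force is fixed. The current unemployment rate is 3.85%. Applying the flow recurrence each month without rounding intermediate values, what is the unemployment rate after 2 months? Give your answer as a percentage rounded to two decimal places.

Unemployment rate after two months ≈ 6.69%.

With a fixed labor force, u_{t+1} = u_t + s·(1−u_t) − f·u_t = u_t·(1−s−f) + s.
Here 1−s−f = 0.810 and s = 0.023.
u_1 = 0.038500 × 0.810 + 0.023 = 0.054185.
u_2 = 0.054185 × 0.810 + 0.023 = 0.066890.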